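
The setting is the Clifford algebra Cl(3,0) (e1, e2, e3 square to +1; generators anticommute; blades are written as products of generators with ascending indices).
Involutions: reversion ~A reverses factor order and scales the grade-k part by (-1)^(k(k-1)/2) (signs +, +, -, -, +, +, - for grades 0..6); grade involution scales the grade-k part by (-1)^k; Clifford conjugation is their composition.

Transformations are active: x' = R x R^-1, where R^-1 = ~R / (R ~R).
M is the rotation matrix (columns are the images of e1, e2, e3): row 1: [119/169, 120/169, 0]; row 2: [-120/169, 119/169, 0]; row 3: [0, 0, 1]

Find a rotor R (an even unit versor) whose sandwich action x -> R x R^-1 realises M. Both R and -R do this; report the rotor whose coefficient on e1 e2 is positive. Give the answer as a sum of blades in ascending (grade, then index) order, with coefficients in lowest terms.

Method: write R = a + b12*e1 e2 + b13*e1 e3 + b23*e2 e3 with a^2 + b12^2 + b13^2 + b23^2 = 1 (so R^-1 = ~R). Expanding the columns R e_j ~R gives tr M = 4a^2 - 1 and, from the antisymmetric part, M21 - M12 = -4a*b12, M13 - M31 = 4a*b13, M32 - M23 = -4a*b23.
Here tr M = 407/169, so a^2 = (1 + tr M)/4 = 144/169 and a = ±12/13. Taking a = 12/13: M21 - M12 = -240/169, M13 - M31 = 0, M32 - M23 = 0, giving b12 = 5/13, b13 = 0, b23 = 0, i.e. R = 12/13 + 5/13*e1 e2.
Its e1 e2 coefficient is already positive.
Answer: 12/13 + 5/13*e1 e2. Why the constraint matters: R and -R act identically through the sandwich — M has trace 407/169 either way — so only the sign condition on e1 e2 picks one of the two preimages.


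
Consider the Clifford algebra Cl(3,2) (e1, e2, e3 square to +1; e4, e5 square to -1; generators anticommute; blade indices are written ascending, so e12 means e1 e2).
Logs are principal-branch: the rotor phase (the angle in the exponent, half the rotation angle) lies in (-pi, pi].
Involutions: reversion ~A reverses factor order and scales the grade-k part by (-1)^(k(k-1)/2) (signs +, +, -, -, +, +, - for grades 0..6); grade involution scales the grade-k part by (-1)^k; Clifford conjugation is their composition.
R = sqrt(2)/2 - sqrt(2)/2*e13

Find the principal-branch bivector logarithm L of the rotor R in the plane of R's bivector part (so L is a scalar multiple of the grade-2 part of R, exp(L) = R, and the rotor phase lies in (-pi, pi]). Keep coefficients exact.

The scalar part of R is sqrt(2)/2, and that scalar determines the rotor phase on the principal branch; recovering the unit plane as bivector-part over sine of the phase gives L = phase * plane.
Concretely: cos(phase) = sqrt(2)/2 gives phase = ±pi/4, and since phase/sin(phase) is even the sign is immaterial: L = (phase/sin(phase)) * <R>_2 = (sqrt(2)*pi/4) * <R>_2.
Answer: -pi/4*e13


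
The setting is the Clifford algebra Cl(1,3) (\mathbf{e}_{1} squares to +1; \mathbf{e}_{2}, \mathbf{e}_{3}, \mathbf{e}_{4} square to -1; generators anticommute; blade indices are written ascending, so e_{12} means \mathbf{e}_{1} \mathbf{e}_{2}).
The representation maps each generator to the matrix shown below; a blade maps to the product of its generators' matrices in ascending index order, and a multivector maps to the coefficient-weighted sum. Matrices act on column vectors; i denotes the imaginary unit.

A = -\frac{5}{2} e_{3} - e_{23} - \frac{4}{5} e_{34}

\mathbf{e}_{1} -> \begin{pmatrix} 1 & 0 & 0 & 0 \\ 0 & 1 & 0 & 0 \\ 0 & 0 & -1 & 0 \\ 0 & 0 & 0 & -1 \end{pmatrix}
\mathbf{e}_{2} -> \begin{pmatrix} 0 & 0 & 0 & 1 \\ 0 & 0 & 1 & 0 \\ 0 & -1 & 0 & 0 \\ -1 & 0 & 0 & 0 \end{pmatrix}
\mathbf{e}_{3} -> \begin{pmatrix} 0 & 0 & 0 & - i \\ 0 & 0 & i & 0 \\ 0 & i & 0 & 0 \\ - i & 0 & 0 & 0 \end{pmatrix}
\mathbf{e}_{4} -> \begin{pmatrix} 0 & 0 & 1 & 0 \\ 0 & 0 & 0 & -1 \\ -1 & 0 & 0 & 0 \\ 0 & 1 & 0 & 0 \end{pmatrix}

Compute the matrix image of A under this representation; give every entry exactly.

Bivector images (products of the table entries): rho(e_{23}) = rho(\mathbf{e}_{2})rho(\mathbf{e}_{3}) = \begin{pmatrix} - i & 0 & 0 & 0 \\ 0 & i & 0 & 0 \\ 0 & 0 & - i & 0 \\ 0 & 0 & 0 & i \end{pmatrix}; rho(e_{34}) = rho(\mathbf{e}_{3})rho(\mathbf{e}_{4}) = \begin{pmatrix} 0 & - i & 0 & 0 \\ - i & 0 & 0 & 0 \\ 0 & 0 & 0 & - i \\ 0 & 0 & - i & 0 \end{pmatrix}.
M = (-\frac{5}{2})*rho(e_{3}) + (-1)*rho(e_{23}) + (-\frac{4}{5})*rho(e_{34}), summed entrywise:
Answer: \begin{pmatrix} i & \frac{4 i}{5} & 0 & \frac{5 i}{2} \\ \frac{4 i}{5} & - i & - \frac{5 i}{2} & 0 \\ 0 & - \frac{5 i}{2} & i & \frac{4 i}{5} \\ \frac{5 i}{2} & 0 & \frac{4 i}{5} & - i \end{pmatrix}


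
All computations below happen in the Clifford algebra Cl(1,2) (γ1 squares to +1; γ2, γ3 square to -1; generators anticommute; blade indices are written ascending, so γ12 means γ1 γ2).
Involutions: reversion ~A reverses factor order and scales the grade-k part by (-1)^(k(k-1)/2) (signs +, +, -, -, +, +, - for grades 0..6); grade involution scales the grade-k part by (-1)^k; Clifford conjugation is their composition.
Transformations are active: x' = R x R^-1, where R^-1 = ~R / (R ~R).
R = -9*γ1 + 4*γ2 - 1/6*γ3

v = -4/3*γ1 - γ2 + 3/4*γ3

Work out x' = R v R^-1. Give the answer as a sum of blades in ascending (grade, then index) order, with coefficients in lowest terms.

~R = -9*γ1 + 4*γ2 - 1/6*γ3, and R ~R = 2339/36, so R^-1 = ~R / (2339/36).
R v = 129/8 + 43/3*γ12 - 251/36*γ13 + 17/6*γ23
Answer: -21991/7017*γ1 + 6983/2339*γ2 - 7791/9356*γ3


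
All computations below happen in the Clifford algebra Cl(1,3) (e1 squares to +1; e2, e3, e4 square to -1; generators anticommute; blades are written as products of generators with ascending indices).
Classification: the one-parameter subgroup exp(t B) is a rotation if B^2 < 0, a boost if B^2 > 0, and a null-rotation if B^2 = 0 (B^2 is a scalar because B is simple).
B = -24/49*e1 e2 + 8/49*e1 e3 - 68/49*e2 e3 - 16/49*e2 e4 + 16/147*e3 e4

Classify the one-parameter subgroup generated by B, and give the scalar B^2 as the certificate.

B^2 term by term: the squares give (-24/49)^2*(e1 e2)^2 + (8/49)^2*(e1 e3)^2 + (-68/49)^2*(e2 e3)^2 + (-16/49)^2*(e2 e4)^2 + (16/147)^2*(e3 e4)^2 = 576/2401*(+1) + 64/2401*(+1) + 4624/2401*(-1) + 256/2401*(-1) + 256/21609*(-1) = -16/9 (each basis 2-blade squares to minus the product of its generators' squares); cross terms between blades sharing an index anticommute and cancel; the commuting (index-disjoint) pairs give grade-4 terms 2*c*c'*(blade product), which cancel blade by blade — e1 e2 e3 e4: -256/2401 + 256/2401 = 0 — confirming B is simple. So B^2 = -16/9.
Answer: rotation, certificate B^2 = -16/9. Note: conjugating B changes its blade decomposition but never the scalar B^2 = -16/9, whose sign settles the classification.


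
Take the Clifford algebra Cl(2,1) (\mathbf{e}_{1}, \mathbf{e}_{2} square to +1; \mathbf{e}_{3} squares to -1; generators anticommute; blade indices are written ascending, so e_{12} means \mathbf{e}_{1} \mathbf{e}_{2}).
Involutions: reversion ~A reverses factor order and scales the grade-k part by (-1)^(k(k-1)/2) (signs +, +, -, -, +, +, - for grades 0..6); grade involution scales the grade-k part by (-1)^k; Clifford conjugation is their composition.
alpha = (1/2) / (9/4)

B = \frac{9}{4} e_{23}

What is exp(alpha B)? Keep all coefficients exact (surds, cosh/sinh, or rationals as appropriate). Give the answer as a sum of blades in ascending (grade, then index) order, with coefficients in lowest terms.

B^2 = (\frac{9}{4})^2*(e_{23})^2 = \frac{81}{16}*(+1) = \frac{81}{16} (a basis 2-blade squares to minus the product of its generators' squares).
B^2 = \frac{81}{16} — a positive square means the series sums to a boost: l = \frac{9}{4}, alpha*l = \frac{1}{2}, so exp(alpha B) = cosh(\frac{1}{2}) + (sinh(\frac{1}{2})/(\frac{9}{4}))*B = \cosh{\left(\frac{1}{2} \right)} + (\frac{4 \sinh{\left(\frac{1}{2} \right)}}{9})*B.
Answer: \cosh{\left(\frac{1}{2} \right)} + \sinh{\left(\frac{1}{2} \right)} e_{23}


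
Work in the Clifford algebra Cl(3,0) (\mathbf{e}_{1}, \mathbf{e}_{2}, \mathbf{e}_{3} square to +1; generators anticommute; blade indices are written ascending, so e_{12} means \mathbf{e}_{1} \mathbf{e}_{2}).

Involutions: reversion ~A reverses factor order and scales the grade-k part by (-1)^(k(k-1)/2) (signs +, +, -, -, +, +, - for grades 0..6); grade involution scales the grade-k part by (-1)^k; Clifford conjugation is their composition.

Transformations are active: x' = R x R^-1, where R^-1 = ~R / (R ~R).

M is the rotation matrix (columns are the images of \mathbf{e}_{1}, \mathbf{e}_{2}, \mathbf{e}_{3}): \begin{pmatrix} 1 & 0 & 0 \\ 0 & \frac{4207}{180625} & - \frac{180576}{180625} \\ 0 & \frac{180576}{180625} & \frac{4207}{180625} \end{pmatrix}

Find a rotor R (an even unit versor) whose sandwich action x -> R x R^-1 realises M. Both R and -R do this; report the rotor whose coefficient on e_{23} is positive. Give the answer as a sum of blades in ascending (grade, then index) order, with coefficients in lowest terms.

Method: write R = a + b12*e_{12} + b13*e_{13} + b23*e_{23} with a^2 + b12^2 + b13^2 + b23^2 = 1 (so R^-1 = ~R). Expanding the columns R e_j ~R gives tr M = 4a^2 - 1 and, from the antisymmetric part, M21 - M12 = -4a*b12, M13 - M31 = 4a*b13, M32 - M23 = -4a*b23.
Here tr M = \frac{189039}{180625}, so a^2 = (1 + tr M)/4 = \frac{92416}{180625} and a = ±\frac{304}{425}. Taking a = \frac{304}{425}: M21 - M12 = 0, M13 - M31 = 0, M32 - M23 = \frac{361152}{180625}, giving b12 = 0, b13 = 0, b23 = -\frac{297}{425}, i.e. R = \frac{304}{425} - \frac{297}{425} e_{23}.
Its e_{23} coefficient is negative, so report the other preimage -R.
Answer: -\frac{304}{425} + \frac{297}{425} e_{23}. Uniqueness: Spin(3) -> SO(3) maps R and -R to the same rotation of trace \frac{189039}{180625}; fixing the sign of the e_{23} coefficient removes the ambiguity.


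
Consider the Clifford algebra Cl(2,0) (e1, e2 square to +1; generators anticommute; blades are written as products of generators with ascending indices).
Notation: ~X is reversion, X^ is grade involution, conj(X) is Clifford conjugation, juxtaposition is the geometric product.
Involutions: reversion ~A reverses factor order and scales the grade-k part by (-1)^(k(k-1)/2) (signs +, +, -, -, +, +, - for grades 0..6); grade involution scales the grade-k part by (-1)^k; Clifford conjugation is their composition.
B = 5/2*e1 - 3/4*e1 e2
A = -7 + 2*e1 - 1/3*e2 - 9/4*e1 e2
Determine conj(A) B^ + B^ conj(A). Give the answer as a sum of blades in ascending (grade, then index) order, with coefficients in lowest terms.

first term: 107/16 + 71/4*e1 + 57/8*e2 + 73/12*e1 e2
second term: 107/16 + 69/4*e1 - 57/8*e2 + 53/12*e1 e2
Answer: 107/8 + 35*e1 + 21/2*e1 e2


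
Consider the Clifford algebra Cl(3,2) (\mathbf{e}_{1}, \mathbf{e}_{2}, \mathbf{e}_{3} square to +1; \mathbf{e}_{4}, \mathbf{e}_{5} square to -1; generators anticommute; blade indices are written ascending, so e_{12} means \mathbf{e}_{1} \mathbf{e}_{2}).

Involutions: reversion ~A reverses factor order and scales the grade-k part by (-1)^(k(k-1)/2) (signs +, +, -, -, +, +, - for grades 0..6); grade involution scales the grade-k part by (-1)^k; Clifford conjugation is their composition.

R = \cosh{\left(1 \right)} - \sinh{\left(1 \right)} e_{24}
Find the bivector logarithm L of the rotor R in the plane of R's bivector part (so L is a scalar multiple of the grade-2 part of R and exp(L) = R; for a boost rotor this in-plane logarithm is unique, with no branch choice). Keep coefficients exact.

The scalar part of R is \cosh{\left(1 \right)}, which determines |rapidity| via cosh; the sign lives in the bivector part, and pairing them (bivector part over sinh of the rapidity = the plane) gives the unique in-plane L = rapidity * plane.
Concretely: cosh(rapidity) = \cosh{\left(1 \right)} gives rapidity = ±1, and since rapidity/sinh(rapidity) is even the sign is immaterial: L = (rapidity/sinh(rapidity)) * <R>_2 = (\frac{1}{\sinh{\left(1 \right)}}) * <R>_2.
Answer: -e_{24}


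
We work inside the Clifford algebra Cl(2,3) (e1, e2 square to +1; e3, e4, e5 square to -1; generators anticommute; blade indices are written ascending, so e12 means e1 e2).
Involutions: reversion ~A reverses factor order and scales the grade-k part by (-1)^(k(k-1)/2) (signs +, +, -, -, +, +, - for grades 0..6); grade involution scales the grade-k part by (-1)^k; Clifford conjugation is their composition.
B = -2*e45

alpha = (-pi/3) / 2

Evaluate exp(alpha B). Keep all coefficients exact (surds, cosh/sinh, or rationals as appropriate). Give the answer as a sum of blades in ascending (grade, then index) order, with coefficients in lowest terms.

B^2 = (-2)^2*(e45)^2 = 4*(-1) = -4 (a basis 2-blade squares to minus the product of its generators' squares).
B^2 = -4 — B^2 < 0, so the exponential closes trigonometrically: l = 2, alpha*l = -pi/3, so exp(alpha B) = cos(-pi/3) + (sin(-pi/3)/2)*B = 1/2 + (-sqrt(3)/4)*B.
Answer: 1/2 + sqrt(3)/2*e45


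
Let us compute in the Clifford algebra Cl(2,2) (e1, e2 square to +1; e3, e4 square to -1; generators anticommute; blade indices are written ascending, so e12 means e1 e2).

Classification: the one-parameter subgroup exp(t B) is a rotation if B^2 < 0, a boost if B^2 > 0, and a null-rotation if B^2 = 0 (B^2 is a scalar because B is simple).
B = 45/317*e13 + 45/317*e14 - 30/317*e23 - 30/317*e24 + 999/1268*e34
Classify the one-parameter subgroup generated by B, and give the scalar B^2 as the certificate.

B^2 term by term: the squares give (45/317)^2*(e13)^2 + (45/317)^2*(e14)^2 + (-30/317)^2*(e23)^2 + (-30/317)^2*(e24)^2 + (999/1268)^2*(e34)^2 = 2025/100489*(+1) + 2025/100489*(+1) + 900/100489*(+1) + 900/100489*(+1) + 998001/1607824*(-1) = -9/16 (each basis 2-blade squares to minus the product of its generators' squares); cross terms between blades sharing an index anticommute and cancel; the commuting (index-disjoint) pairs give grade-4 terms 2*c*c'*(blade product), which cancel blade by blade — e1234: 2700/100489 - 2700/100489 = 0 — confirming B is simple. So B^2 = -9/16.
Answer: rotation, certificate B^2 = -9/16. One invariant decides it: the square -9/16 survives every conjugation, and its sign is exactly the classification.


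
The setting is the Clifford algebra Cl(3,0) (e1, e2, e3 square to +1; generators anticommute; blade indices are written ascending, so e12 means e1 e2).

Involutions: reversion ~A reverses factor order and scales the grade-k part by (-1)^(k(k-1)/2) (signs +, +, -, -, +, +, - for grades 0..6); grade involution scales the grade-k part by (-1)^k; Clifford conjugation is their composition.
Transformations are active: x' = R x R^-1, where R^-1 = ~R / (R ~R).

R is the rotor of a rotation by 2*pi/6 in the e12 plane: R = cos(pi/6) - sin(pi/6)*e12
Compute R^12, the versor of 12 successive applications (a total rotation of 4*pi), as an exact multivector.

Because a rotor carries half the rotation angle, composing 12 copies of this e12-plane rotor multiplies the phase: 12*(pi/6) = 2*pi, hence R^12 = cos(2*pi) - sin(2*pi)*e12.
cos(2*pi) = 1 and sin(2*pi) = 0, so R^12 = 1. The total rotation 4*pi is 2 full turns, so every vector returns to itself, yet the rotor is +1, back on the identity sheet (an even number of 2*pi turns).
Answer: 1


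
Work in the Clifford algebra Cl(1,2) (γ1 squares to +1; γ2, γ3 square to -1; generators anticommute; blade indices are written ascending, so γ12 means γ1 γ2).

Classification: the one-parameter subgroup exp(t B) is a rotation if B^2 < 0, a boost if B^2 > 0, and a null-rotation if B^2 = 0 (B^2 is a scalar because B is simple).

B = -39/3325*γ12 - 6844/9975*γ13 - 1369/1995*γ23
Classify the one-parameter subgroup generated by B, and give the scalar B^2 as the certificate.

B^2 term by term: the squares give (-39/3325)^2*(γ12)^2 + (-6844/9975)^2*(γ13)^2 + (-1369/1995)^2*(γ23)^2 = 1521/11055625*(+1) + 46840336/99500625*(+1) + 1874161/3980025*(-1) = 0 (each basis 2-blade squares to minus the product of its generators' squares); cross terms between blades sharing an index anticommute and cancel. So B^2 = 0.
Answer: null-rotation, certificate B^2 = 0. The invariant at work: B^2 = 0 is unchanged by conjugation, hence its sign classifies the subgroup whatever basis B is written in.


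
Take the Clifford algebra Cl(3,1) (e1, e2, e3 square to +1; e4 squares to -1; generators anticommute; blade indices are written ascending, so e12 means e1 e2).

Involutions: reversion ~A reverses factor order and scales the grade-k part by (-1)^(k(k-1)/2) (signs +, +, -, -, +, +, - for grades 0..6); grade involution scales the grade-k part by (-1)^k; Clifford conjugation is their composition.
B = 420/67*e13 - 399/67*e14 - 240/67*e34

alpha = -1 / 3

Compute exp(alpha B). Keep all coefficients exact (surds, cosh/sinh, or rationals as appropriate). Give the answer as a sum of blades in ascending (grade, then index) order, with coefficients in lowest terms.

B^2 term by term: the squares give (420/67)^2*(e13)^2 + (-399/67)^2*(e14)^2 + (-240/67)^2*(e34)^2 = 176400/4489*(-1) + 159201/4489*(+1) + 57600/4489*(+1) = 9 (each basis 2-blade squares to minus the product of its generators' squares); cross terms between blades sharing an index anticommute and cancel. So B^2 = 9.
B^2 = 9 — since the square is positive, the closed form is hyperbolic: l = 3, alpha*l = -1, so exp(alpha B) = cosh(-1) + (sinh(-1)/3)*B = cosh(1) + (-sinh(1)/3)*B.
Answer: cosh(1) - 140*sinh(1)/67*e13 + 133*sinh(1)/67*e14 + 80*sinh(1)/67*e34


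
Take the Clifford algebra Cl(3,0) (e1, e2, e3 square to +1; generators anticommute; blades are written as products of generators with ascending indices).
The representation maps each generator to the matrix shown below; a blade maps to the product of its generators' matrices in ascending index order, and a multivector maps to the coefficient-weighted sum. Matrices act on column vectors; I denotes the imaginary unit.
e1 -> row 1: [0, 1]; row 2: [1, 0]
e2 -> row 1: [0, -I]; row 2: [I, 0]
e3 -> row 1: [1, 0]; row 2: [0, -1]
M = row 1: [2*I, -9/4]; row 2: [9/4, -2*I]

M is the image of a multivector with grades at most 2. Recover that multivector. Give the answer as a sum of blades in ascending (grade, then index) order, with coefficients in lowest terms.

Method: 1, rho(e1), rho(e2), rho(e3) form a trace-orthogonal basis of the 2x2 complex matrices (tr(X Y) = 2 if X = Y, else 0), so M = m0*1 + m1*rho(e1) + m2*rho(e2) + m3*rho(e3) with m0 = tr(M)/2 = 0, m1 = tr(M rho(e1))/2 = 0, m2 = tr(M rho(e2))/2 = -9*I/4, m3 = tr(M rho(e3))/2 = 2*I.
Multiplying table entries, the bivector images are rho(e1 e2) = I*rho(e3), rho(e1 e3) = -I*rho(e2), rho(e2 e3) = I*rho(e1); with real blade coefficients the real parts of m0..m3 are the coefficients of 1, e1, e2, e3 and the imaginary parts give the bivectors (e2 e3: Im m1, e1 e3: -Im m2, e1 e2: Im m3).
Answer: 2*e1 e2 + 9/4*e1 e3


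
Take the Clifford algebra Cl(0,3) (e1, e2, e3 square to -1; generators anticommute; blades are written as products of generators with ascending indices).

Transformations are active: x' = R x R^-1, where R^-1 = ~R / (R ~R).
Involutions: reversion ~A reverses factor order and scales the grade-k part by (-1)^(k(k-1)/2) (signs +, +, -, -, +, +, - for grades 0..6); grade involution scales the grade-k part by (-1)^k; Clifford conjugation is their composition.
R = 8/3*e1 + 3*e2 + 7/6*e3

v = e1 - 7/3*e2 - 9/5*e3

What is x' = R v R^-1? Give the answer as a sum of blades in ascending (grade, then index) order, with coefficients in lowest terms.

~R = 8/3*e1 + 3*e2 + 7/6*e3, and R ~R = -629/36, so R^-1 = ~R / (-629/36).
R v = 193/30 - 83/9*e1 e2 - 179/30*e1 e3 - 241/90*e2 e3
Answer: -9321/3145*e1 + 1171/9435*e2 + 2959/3145*e3


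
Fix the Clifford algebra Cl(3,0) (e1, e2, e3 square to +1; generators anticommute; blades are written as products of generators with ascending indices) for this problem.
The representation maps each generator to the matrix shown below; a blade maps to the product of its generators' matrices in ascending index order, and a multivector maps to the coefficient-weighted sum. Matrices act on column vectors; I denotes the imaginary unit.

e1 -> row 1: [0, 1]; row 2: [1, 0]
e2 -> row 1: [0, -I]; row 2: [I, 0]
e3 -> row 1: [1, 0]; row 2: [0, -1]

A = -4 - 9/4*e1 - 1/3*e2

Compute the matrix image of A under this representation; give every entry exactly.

M = (-4)*1 + (-9/4)*rho(e1) + (-1/3)*rho(e2), summed entrywise (1 is the identity matrix):
Answer: row 1: [-4, -9/4 + I/3]; row 2: [-9/4 - I/3, -4]


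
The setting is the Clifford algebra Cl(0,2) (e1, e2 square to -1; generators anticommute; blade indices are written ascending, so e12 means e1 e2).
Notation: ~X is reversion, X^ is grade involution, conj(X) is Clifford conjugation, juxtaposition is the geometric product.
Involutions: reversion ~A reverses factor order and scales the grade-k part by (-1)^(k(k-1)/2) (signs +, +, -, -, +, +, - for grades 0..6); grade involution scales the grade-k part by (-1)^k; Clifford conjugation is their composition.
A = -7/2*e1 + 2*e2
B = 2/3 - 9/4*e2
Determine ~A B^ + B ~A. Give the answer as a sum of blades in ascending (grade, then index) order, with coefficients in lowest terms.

first term: -9/2 - 7/3*e1 + 4/3*e2 - 63/8*e12
second term: 9/2 - 7/3*e1 + 4/3*e2 - 63/8*e12
Answer: -14/3*e1 + 8/3*e2 - 63/4*e12


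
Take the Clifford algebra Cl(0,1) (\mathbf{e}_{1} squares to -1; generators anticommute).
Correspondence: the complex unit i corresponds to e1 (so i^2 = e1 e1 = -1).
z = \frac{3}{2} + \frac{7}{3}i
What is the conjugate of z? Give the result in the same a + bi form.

In blades: z = \frac{3}{2} + \frac{7}{3} e_{1}.
Conjugation here is Clifford conjugation: the scalar is fixed and the grade-1 and grade-2 blades all flip sign, giving \frac{3}{2} - \frac{7}{3} e_{1}; translating back:
Answer: \frac{3}{2} - \frac{7}{3}i


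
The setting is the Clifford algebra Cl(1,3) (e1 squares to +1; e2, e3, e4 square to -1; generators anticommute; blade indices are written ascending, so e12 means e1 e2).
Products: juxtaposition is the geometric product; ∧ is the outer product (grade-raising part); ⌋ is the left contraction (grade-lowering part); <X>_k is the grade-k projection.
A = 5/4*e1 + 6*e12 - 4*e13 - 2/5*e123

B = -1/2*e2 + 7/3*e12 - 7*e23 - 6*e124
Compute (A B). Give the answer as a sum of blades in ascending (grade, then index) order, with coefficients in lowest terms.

step 1: 14 + 1/5*e1 + 35/12*e2 - 14/15*e3 - 36*e4 + 219/8*e12 + 211/5*e13 - 28/3*e23 - 15/2*e24 + 12/5*e34 - 43/4*e123 + 24*e234
Answer: 14 + 1/5*e1 + 35/12*e2 - 14/15*e3 - 36*e4 + 219/8*e12 + 211/5*e13 - 28/3*e23 - 15/2*e24 + 12/5*e34 - 43/4*e123 + 24*e234


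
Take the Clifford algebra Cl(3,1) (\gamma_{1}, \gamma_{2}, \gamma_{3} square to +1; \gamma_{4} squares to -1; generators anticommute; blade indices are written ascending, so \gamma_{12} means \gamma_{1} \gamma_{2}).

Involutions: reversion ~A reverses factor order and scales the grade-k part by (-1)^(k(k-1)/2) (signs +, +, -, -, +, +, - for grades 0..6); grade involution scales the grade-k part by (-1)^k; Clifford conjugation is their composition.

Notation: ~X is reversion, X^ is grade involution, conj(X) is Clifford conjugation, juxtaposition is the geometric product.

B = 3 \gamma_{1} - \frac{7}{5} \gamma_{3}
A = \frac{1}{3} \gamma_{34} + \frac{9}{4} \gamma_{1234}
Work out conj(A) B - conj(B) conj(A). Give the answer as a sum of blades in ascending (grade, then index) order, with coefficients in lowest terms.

first term: -\frac{7}{15} \gamma_{4} + \frac{63}{20} \gamma_{124} - \gamma_{134} - \frac{27}{4} \gamma_{234}
second term: -\frac{7}{15} \gamma_{4} + \frac{63}{20} \gamma_{124} + \gamma_{134} - \frac{27}{4} \gamma_{234}
Answer: -2 \gamma_{134}


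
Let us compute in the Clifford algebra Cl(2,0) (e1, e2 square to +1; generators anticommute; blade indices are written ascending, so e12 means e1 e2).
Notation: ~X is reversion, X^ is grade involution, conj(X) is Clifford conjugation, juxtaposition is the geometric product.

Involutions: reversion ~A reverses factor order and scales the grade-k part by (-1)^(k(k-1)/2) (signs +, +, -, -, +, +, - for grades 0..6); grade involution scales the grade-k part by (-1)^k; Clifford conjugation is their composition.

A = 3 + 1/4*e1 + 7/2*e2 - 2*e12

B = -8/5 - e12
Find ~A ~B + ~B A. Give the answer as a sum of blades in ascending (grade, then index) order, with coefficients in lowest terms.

first term: -34/5 - 39/10*e1 - 107/20*e2 - 1/5*e12
second term: -14/5 + 31/10*e1 - 117/20*e2 + 31/5*e12
Answer: -48/5 - 4/5*e1 - 56/5*e2 + 6*e12


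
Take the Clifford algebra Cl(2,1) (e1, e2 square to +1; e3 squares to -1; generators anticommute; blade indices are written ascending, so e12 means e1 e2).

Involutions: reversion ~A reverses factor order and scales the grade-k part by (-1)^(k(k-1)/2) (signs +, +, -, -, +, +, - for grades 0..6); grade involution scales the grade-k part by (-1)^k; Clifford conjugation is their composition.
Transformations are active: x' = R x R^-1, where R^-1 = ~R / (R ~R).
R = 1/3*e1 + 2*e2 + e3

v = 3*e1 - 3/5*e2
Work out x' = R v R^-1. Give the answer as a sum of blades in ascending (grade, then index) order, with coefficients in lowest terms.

~R = 1/3*e1 + 2*e2 + e3, and R ~R = 28/9, so R^-1 = ~R / (28/9).
R v = -1/5 - 31/5*e12 - 3*e13 + 3/5*e23
Answer: -213/70*e1 + 12/35*e2 - 9/70*e3


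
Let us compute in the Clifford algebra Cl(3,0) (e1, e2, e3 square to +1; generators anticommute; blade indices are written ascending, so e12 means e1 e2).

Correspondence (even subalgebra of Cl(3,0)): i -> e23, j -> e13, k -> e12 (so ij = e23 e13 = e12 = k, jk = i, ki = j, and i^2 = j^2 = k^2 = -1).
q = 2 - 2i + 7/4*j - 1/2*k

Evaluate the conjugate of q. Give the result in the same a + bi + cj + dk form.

In blades: q = 2 - 1/2*e12 + 7/4*e13 - 2*e23.
Quaternion conjugation is reversion on the even subalgebra: the scalar is fixed and every grade-2 blade flips sign, giving 2 + 1/2*e12 - 7/4*e13 + 2*e23; translating back:
Answer: 2 + 2i - 7/4*j + 1/2*k


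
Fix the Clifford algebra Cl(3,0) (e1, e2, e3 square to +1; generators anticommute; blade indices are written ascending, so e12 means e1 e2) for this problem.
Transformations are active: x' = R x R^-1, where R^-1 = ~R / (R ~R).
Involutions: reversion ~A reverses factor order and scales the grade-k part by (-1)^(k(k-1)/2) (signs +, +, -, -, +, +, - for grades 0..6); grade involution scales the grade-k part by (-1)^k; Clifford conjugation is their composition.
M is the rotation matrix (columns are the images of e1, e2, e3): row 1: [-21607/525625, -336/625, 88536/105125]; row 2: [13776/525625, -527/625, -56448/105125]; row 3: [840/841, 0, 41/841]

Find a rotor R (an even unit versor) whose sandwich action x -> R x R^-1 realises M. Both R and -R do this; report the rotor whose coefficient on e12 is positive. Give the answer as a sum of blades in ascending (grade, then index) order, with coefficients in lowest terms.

Method: write R = a + b12*e12 + b13*e13 + b23*e23 with a^2 + b12^2 + b13^2 + b23^2 = 1 (so R^-1 = ~R). Expanding the columns R e_j ~R gives tr M = 4a^2 - 1 and, from the antisymmetric part, M21 - M12 = -4a*b12, M13 - M31 = 4a*b13, M32 - M23 = -4a*b23.
Here tr M = -439189/525625, so a^2 = (1 + tr M)/4 = 21609/525625 and a = ±147/725. Taking a = 147/725: M21 - M12 = 296352/525625, M13 - M31 = -16464/105125, M32 - M23 = 56448/105125, giving b12 = -504/725, b13 = -28/145, b23 = -96/145, i.e. R = 147/725 - 504/725*e12 - 28/145*e13 - 96/145*e23.
Its e12 coefficient is negative, so report the other preimage -R.
Answer: -147/725 + 504/725*e12 + 28/145*e13 + 96/145*e23. Note: both R and -R realise this M (trace -439189/525625); the covering map identifies them, and the e12-coefficient sign is the tie-breaker.


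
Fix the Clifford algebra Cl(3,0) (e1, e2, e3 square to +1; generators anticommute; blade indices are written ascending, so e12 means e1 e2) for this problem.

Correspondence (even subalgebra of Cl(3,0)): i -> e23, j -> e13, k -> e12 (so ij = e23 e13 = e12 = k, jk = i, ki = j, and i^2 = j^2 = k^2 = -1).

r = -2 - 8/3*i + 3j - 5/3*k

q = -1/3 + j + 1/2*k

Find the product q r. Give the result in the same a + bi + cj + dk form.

In blades: q = -1/3 + 1/2*e12 + e13, r = -2 - 5/3*e12 + 3*e13 - 8/3*e23.
Distribute q over r term by term (generator squares from the signature, products reordered to ascending indices): (-1/3)*r = 2/3 + 5/9*e12 - e13 + 8/9*e23; (1/2*e12)*r = 5/6 - e12 - 4/3*e13 - 3/2*e23; (e13)*r = -3 + 8/3*e12 - 2*e13 - 5/3*e23.
Sum: -3/2 + 20/9*e12 - 13/3*e13 - 41/18*e23; translating back through the correspondence:
Answer: -3/2 - 41/18*i - 13/3*j + 20/9*k


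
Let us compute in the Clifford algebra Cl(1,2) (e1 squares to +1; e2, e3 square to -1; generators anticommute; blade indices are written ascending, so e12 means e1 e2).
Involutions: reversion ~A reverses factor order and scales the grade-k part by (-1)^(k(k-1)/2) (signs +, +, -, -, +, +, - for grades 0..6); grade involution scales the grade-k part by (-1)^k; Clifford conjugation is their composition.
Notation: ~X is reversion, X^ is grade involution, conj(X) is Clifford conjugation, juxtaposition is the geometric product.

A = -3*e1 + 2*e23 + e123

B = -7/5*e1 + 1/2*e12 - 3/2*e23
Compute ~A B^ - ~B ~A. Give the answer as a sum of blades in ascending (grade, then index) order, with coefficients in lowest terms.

first term: -36/5 - 3/2*e1 - 3/2*e2 - 1/2*e3 - e13 - 7/5*e23 + 17/10*e123
second term: 36/5 + 3/2*e1 - 3/2*e2 + 1/2*e3 - e13 + 7/5*e23 - 17/10*e123
Answer: -72/5 - 3*e1 - e3 - 14/5*e23 + 17/5*e123


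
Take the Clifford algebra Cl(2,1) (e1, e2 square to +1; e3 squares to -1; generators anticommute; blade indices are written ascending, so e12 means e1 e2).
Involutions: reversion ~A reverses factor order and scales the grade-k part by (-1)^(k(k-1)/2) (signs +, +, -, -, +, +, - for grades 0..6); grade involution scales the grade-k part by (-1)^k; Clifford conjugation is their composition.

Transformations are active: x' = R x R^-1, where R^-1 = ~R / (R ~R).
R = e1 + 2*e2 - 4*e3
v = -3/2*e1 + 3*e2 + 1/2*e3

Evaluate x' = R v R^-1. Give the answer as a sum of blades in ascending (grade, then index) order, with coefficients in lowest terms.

~R = e1 + 2*e2 - 4*e3, and R ~R = -11, so R^-1 = ~R / (-11).
R v = 13/2 + 6*e12 - 11/2*e13 + 13*e23
Answer: 7/22*e1 - 59/11*e2 + 93/22*e3


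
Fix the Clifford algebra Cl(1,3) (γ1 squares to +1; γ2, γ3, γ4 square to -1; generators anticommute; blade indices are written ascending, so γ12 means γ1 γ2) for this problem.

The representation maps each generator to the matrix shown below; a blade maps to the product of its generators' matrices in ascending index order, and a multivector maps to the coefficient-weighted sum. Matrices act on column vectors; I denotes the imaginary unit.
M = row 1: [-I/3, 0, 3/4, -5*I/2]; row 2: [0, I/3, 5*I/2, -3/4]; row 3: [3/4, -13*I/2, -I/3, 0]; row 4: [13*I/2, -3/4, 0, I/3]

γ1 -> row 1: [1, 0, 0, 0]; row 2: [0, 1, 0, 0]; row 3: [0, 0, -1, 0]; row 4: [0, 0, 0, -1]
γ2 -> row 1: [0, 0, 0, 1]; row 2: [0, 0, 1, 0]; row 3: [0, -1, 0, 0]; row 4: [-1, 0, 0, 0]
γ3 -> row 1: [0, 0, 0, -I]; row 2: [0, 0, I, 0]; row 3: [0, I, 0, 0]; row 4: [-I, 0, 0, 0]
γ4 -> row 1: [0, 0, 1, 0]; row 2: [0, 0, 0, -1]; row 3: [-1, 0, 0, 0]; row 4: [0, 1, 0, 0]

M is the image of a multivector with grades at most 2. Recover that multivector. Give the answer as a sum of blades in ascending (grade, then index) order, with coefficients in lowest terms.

Method: the blade images are trace-orthogonal — tr(rho(e_A) rho(e_B)^-1) = 4 if A = B and 0 otherwise — and rho(e_A)^-1 = (e_A)^2 * rho(e_A) with (e_A)^2 = +1 or -1, so the coefficient of e_A in the preimage is (e_A)^2 * tr(M rho(e_A))/4.
Nonzero projections over blades of grade <= 2: γ3: (γ3)^2 = -1, tr(M rho(γ3)) = 8, coefficient -2; γ13: (γ13)^2 = +1, tr(M rho(γ13)) = 18, coefficient 9/2; γ14: (γ14)^2 = +1, tr(M rho(γ14)) = 3, coefficient 3/4; γ23: (γ23)^2 = -1, tr(M rho(γ23)) = -4/3, coefficient 1/3. Every other blade of grade <= 2 projects to 0.
Answer: -2*γ3 + 9/2*γ13 + 3/4*γ14 + 1/3*γ23


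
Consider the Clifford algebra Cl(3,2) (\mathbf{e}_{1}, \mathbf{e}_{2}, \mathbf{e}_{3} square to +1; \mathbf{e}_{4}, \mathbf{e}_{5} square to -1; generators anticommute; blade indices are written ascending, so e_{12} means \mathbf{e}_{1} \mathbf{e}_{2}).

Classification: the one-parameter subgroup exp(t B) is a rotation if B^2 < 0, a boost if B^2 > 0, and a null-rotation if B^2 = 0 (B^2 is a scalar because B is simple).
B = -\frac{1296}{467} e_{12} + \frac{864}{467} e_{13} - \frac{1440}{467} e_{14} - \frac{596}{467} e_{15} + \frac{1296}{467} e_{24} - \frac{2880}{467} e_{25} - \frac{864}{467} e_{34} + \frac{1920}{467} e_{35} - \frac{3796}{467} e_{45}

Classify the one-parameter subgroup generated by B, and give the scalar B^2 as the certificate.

B^2 term by term: the squares give (-\frac{1296}{467})^2*(e_{12})^2 + (\frac{864}{467})^2*(e_{13})^2 + (-\frac{1440}{467})^2*(e_{14})^2 + (-\frac{596}{467})^2*(e_{15})^2 + (\frac{1296}{467})^2*(e_{24})^2 + (-\frac{2880}{467})^2*(e_{25})^2 + (-\frac{864}{467})^2*(e_{34})^2 + (\frac{1920}{467})^2*(e_{35})^2 + (-\frac{3796}{467})^2*(e_{45})^2 = \frac{1679616}{218089}*(-1) + \frac{746496}{218089}*(-1) + \frac{2073600}{218089}*(+1) + \frac{355216}{218089}*(+1) + \frac{1679616}{218089}*(+1) + \frac{8294400}{218089}*(+1) + \frac{746496}{218089}*(+1) + \frac{3686400}{218089}*(+1) + \frac{14409616}{218089}*(-1) = 0 (each basis 2-blade squares to minus the product of its generators' squares); cross terms between blades sharing an index anticommute and cancel; the commuting (index-disjoint) pairs give grade-4 terms 2*c*c'*(blade product), which cancel blade by blade — e_{1234}: \frac{2239488}{218089} - \frac{2239488}{218089} = 0; e_{1235}: -\frac{4976640}{218089} + \frac{4976640}{218089} = 0; e_{1245}: \frac{9839232}{218089} - \frac{8294400}{218089} - \frac{1544832}{218089} = 0; e_{1345}: -\frac{6559488}{218089} + \frac{5529600}{218089} + \frac{1029888}{218089} = 0; e_{2345}: -\frac{4976640}{218089} + \frac{4976640}{218089} = 0 — confirming B is simple. So B^2 = 0.
Answer: null-rotation, certificate B^2 = 0. Why this suffices: the scalar 0 survives any versor conjugation, so its sign alone determines the class however B is presented.


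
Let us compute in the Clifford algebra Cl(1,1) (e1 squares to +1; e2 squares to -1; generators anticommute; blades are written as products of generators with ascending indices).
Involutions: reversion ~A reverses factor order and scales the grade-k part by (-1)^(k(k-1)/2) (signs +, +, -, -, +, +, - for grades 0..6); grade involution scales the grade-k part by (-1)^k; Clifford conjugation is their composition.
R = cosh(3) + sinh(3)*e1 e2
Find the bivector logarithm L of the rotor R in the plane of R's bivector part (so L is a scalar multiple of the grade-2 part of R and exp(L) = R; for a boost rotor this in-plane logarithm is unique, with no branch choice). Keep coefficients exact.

The scalar part of R is cosh(3), giving the rapidity magnitude (cosh is even); the bivector part supplies orientation, its quotient by sinh of the rapidity is the plane, and L = rapidity * plane — unique in that plane, since flipping both signs leaves L unchanged.
Concretely: cosh(rapidity) = cosh(3) gives rapidity = ±3, and since rapidity/sinh(rapidity) is even the sign is immaterial: L = (rapidity/sinh(rapidity)) * <R>_2 = (3/sinh(3)) * <R>_2.
Answer: 3*e1 e2


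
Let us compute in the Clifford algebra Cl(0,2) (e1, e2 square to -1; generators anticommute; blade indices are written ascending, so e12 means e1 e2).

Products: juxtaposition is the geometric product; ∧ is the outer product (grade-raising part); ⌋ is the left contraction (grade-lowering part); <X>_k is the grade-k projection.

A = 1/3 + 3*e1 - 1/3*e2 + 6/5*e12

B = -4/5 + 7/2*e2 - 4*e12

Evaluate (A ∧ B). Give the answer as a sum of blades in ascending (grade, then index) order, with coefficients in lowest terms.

step 1: -4/15 - 12/5*e1 + 43/30*e2 + 1231/150*e12
Answer: -4/15 - 12/5*e1 + 43/30*e2 + 1231/150*e12


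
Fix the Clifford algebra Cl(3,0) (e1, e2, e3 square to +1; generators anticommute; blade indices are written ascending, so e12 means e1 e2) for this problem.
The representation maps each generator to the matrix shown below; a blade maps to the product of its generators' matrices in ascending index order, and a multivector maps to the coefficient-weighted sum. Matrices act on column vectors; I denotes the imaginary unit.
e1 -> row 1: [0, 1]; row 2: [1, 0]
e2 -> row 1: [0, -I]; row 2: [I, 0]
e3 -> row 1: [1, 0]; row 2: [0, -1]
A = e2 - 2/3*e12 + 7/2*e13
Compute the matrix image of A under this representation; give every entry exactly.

Bivector images (products of the table entries): rho(e12) = rho(e1)rho(e2) = row 1: [I, 0]; row 2: [0, -I]; rho(e13) = rho(e1)rho(e3) = row 1: [0, -1]; row 2: [1, 0].
M = (1)*rho(e2) + (-2/3)*rho(e12) + (7/2)*rho(e13), summed entrywise:
Answer: row 1: [-2*I/3, -7/2 - I]; row 2: [7/2 + I, 2*I/3]


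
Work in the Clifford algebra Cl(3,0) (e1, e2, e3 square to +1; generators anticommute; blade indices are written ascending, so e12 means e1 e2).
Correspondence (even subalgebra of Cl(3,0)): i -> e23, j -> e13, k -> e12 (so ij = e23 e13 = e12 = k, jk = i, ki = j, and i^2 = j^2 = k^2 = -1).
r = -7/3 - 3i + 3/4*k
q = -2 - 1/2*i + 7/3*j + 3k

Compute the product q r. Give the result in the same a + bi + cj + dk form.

In blades: q = -2 + 3*e12 + 7/3*e13 - 1/2*e23, r = -7/3 + 3/4*e12 - 3*e23.
Distribute q over r term by term (generator squares from the signature, products reordered to ascending indices): (-2)*r = 14/3 - 3/2*e12 + 6*e23; (3*e12)*r = -9/4 - 7*e12 - 9*e13; (7/3*e13)*r = 7*e12 - 49/9*e13 + 7/4*e23; (-1/2*e23)*r = -3/2 + 3/8*e13 + 7/6*e23.
Sum: 11/12 - 3/2*e12 - 1013/72*e13 + 107/12*e23; translating back through the correspondence:
Answer: 11/12 + 107/12*i - 1013/72*j - 3/2*k


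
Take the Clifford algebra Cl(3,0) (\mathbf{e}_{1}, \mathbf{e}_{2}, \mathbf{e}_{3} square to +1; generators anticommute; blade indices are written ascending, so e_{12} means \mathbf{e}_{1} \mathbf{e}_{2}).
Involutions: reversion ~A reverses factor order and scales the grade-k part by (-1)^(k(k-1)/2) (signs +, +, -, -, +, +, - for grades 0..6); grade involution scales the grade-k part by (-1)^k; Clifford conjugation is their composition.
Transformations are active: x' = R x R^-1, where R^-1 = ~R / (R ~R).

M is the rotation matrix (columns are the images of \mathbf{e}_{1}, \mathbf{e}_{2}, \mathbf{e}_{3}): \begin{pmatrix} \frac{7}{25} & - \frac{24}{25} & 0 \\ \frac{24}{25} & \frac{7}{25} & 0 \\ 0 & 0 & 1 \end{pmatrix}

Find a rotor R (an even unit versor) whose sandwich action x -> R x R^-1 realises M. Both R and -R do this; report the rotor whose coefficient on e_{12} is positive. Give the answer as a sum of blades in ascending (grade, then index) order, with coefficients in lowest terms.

Method: write R = a + b12*e_{12} + b13*e_{13} + b23*e_{23} with a^2 + b12^2 + b13^2 + b23^2 = 1 (so R^-1 = ~R). Expanding the columns R e_j ~R gives tr M = 4a^2 - 1 and, from the antisymmetric part, M21 - M12 = -4a*b12, M13 - M31 = 4a*b13, M32 - M23 = -4a*b23.
Here tr M = \frac{39}{25}, so a^2 = (1 + tr M)/4 = \frac{16}{25} and a = ±\frac{4}{5}. Taking a = \frac{4}{5}: M21 - M12 = \frac{48}{25}, M13 - M31 = 0, M32 - M23 = 0, giving b12 = -\frac{3}{5}, b13 = 0, b23 = 0, i.e. R = \frac{4}{5} - \frac{3}{5} e_{12}.
Its e_{12} coefficient is negative, so report the other preimage -R.
Answer: -\frac{4}{5} + \frac{3}{5} e_{12}. Why the constraint matters: R and -R act identically through the sandwich — M has trace \frac{39}{25} either way — so only the sign condition on e_{12} picks one of the two preimages.


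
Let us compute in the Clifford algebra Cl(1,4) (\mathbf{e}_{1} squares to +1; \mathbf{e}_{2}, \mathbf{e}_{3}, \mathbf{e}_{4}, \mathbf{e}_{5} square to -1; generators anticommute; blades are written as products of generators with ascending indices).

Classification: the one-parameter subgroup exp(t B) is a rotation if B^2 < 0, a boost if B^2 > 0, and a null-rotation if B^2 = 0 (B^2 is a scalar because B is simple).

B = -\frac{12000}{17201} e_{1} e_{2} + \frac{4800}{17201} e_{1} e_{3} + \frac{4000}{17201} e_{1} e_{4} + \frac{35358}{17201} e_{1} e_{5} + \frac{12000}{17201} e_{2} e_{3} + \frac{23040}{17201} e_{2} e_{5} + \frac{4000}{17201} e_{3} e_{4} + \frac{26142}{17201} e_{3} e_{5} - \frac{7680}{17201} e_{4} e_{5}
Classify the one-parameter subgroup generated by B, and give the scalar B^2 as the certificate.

B^2 term by term: the squares give (-\frac{12000}{17201})^2*(e_{1} e_{2})^2 + (\frac{4800}{17201})^2*(e_{1} e_{3})^2 + (\frac{4000}{17201})^2*(e_{1} e_{4})^2 + (\frac{35358}{17201})^2*(e_{1} e_{5})^2 + (\frac{12000}{17201})^2*(e_{2} e_{3})^2 + (\frac{23040}{17201})^2*(e_{2} e_{5})^2 + (\frac{4000}{17201})^2*(e_{3} e_{4})^2 + (\frac{26142}{17201})^2*(e_{3} e_{5})^2 + (-\frac{7680}{17201})^2*(e_{4} e_{5})^2 = \frac{144000000}{295874401}*(+1) + \frac{23040000}{295874401}*(+1) + \frac{16000000}{295874401}*(+1) + \frac{1250188164}{295874401}*(+1) + \frac{144000000}{295874401}*(-1) + \frac{530841600}{295874401}*(-1) + \frac{16000000}{295874401}*(-1) + \frac{683404164}{295874401}*(-1) + \frac{58982400}{295874401}*(-1) = 0 (each basis 2-blade squares to minus the product of its generators' squares); cross terms between blades sharing an index anticommute and cancel; the commuting (index-disjoint) pairs give grade-4 terms 2*c*c'*(blade product), which cancel blade by blade — e_{1} e_{2} e_{3} e_{4}: -\frac{96000000}{295874401} + \frac{96000000}{295874401} = 0; e_{1} e_{2} e_{3} e_{5}: -\frac{627408000}{295874401} - \frac{221184000}{295874401} + \frac{848592000}{295874401} = 0; e_{1} e_{2} e_{4} e_{5}: \frac{184320000}{295874401} - \frac{184320000}{295874401} = 0; e_{1} e_{3} e_{4} e_{5}: -\frac{73728000}{295874401} - \frac{209136000}{295874401} + \frac{282864000}{295874401} = 0; e_{2} e_{3} e_{4} e_{5}: -\frac{184320000}{295874401} + \frac{184320000}{295874401} = 0 — confirming B is simple. So B^2 = 0.
Answer: null-rotation, certificate B^2 = 0. Because 0 is invariant under every versor sandwich, the classification follows from its sign alone.
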